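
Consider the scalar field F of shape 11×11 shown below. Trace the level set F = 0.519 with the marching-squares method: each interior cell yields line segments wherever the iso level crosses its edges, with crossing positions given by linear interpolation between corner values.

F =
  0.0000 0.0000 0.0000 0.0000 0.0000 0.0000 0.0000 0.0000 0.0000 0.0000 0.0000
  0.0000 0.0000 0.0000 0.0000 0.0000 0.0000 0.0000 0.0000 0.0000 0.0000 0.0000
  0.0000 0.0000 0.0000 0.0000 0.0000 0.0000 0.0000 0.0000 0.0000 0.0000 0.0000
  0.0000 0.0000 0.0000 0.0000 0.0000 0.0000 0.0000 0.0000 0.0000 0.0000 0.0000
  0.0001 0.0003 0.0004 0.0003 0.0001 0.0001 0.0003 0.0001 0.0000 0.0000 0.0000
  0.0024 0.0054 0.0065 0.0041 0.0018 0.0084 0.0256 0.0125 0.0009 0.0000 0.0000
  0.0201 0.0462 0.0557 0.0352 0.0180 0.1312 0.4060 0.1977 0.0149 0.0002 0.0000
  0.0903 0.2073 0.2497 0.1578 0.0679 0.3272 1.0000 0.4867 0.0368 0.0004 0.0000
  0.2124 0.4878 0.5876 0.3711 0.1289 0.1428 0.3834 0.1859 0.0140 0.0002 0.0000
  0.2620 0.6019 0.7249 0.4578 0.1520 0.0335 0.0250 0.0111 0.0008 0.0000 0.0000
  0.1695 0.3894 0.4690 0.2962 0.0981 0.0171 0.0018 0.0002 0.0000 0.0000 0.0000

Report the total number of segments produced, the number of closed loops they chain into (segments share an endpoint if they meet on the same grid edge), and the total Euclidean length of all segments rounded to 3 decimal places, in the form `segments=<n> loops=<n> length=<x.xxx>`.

segments=12 loops=2 length=10.626

cell (6,5): code 0100 → (6.190,6.000)–(7.000,5.285)
cell (6,6): code 1000 → (7.000,6.937)–(6.190,6.000)
cell (7,1): code 0100 → (7.797,2.000)–(8.000,1.313)
cell (7,2): code 1000 → (8.000,2.317)–(7.797,2.000)
cell (7,5): code 0010 → (7.000,5.285)–(7.780,6.000)
cell (7,6): code 0001 → (7.780,6.000)–(7.000,6.937)
cell (8,0): code 0100 → (8.273,1.000)–(9.000,0.756)
cell (8,1): code 1110 → (8.000,1.313)–(8.273,1.000)
cell (8,2): code 1001 → (9.000,2.771)–(8.000,2.317)
cell (9,0): code 0010 → (9.000,0.756)–(9.390,1.000)
cell (9,1): code 0011 → (9.390,1.000)–(9.805,2.000)
cell (9,2): code 0001 → (9.805,2.000)–(9.000,2.771)
total: 12 segments, chained into 2 closed loop(s), length Σ = 10.625987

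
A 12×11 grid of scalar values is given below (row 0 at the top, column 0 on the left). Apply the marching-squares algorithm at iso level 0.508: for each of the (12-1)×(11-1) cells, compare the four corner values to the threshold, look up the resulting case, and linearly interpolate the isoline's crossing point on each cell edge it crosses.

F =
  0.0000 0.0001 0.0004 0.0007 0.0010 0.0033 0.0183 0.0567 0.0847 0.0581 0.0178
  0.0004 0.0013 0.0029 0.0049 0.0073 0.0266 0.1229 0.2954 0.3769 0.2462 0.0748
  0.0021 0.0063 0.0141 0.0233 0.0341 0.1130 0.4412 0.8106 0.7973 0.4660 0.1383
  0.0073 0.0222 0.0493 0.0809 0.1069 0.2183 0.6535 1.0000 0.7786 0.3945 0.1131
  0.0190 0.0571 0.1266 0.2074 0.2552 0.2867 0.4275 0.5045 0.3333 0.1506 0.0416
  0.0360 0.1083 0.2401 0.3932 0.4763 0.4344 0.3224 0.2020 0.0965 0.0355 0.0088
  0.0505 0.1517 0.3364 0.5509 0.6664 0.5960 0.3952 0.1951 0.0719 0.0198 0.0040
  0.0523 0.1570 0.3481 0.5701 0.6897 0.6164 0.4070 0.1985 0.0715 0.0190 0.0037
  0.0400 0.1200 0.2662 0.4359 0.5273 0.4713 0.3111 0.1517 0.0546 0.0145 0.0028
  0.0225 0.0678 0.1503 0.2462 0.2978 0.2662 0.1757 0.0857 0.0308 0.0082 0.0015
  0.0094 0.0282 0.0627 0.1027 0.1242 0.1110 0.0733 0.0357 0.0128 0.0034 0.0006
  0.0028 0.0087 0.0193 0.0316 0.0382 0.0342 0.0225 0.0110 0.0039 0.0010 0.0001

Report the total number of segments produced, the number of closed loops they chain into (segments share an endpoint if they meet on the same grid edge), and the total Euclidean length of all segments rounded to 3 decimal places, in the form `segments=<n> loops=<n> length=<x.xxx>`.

segments=22 loops=2 length=17.970

cell (1,6): code 0100 → (1.413,7.000)–(2.000,6.181)
cell (1,7): code 1100 → (1.312,8.000)–(1.413,7.000)
cell (1,8): code 1000 → (2.000,8.873)–(1.312,8.000)
cell (2,5): code 0100 → (2.315,6.000)–(3.000,5.666)
cell (2,6): code 1110 → (2.000,6.181)–(2.315,6.000)
cell (2,8): code 1001 → (3.000,8.705)–(2.000,8.873)
cell (3,5): code 0010 → (3.000,5.666)–(3.644,6.000)
cell (3,6): code 0011 → (3.644,6.000)–(3.993,7.000)
cell (3,7): code 0011 → (3.993,7.000)–(3.608,8.000)
cell (3,8): code 0001 → (3.608,8.000)–(3.000,8.705)
cell (5,2): code 0100 → (5.728,3.000)–(6.000,2.800)
cell (5,3): code 1100 → (5.167,4.000)–(5.728,3.000)
cell (5,4): code 1100 → (5.455,5.000)–(5.167,4.000)
cell (5,5): code 1000 → (6.000,5.438)–(5.455,5.000)
cell (6,2): code 0110 → (6.000,2.800)–(7.000,2.720)
cell (6,5): code 1001 → (7.000,5.518)–(6.000,5.438)
cell (7,2): code 0010 → (7.000,2.720)–(7.463,3.000)
cell (7,3): code 0111 → (7.463,3.000)–(8.000,3.789)
cell (7,4): code 1011 → (8.000,4.345)–(7.747,5.000)
cell (7,5): code 0001 → (7.747,5.000)–(7.000,5.518)
cell (8,3): code 0010 → (8.000,3.789)–(8.084,4.000)
cell (8,4): code 0001 → (8.084,4.000)–(8.000,4.345)
total: 22 segments, chained into 2 closed loop(s), length Σ = 17.970154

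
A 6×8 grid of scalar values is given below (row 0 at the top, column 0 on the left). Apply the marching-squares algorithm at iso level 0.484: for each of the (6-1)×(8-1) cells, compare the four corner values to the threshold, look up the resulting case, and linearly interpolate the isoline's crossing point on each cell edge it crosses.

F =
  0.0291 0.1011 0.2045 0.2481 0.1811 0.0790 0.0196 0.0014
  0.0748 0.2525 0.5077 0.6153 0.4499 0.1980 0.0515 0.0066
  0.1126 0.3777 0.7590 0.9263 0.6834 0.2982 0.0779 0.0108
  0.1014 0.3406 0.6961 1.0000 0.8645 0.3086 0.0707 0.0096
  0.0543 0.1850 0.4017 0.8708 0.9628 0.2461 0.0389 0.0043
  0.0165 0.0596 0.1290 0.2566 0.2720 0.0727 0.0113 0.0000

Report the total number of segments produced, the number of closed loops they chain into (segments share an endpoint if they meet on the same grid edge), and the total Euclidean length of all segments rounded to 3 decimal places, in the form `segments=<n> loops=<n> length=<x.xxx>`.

cell (0,1): code 0100 → (0.922,2.000)–(1.000,1.907)
cell (0,2): code 1100 → (0.642,3.000)–(0.922,2.000)
cell (0,3): code 1000 → (1.000,3.794)–(0.642,3.000)
cell (1,1): code 0110 → (1.000,1.907)–(2.000,1.279)
cell (1,3): code 1101 → (1.146,4.000)–(1.000,3.794)
cell (1,4): code 1000 → (2.000,4.518)–(1.146,4.000)
cell (2,1): code 0110 → (2.000,1.279)–(3.000,1.403)
cell (2,4): code 1001 → (3.000,4.684)–(2.000,4.518)
cell (3,1): code 0010 → (3.000,1.403)–(3.720,2.000)
cell (3,2): code 0111 → (3.720,2.000)–(4.000,2.175)
cell (3,4): code 1001 → (4.000,4.668)–(3.000,4.684)
cell (4,2): code 0010 → (4.000,2.175)–(4.630,3.000)
cell (4,3): code 0011 → (4.630,3.000)–(4.693,4.000)
cell (4,4): code 0001 → (4.693,4.000)–(4.000,4.668)
total: 14 segments, chained into 1 closed loop(s), length Σ = 11.751968

segments=14 loops=1 length=11.752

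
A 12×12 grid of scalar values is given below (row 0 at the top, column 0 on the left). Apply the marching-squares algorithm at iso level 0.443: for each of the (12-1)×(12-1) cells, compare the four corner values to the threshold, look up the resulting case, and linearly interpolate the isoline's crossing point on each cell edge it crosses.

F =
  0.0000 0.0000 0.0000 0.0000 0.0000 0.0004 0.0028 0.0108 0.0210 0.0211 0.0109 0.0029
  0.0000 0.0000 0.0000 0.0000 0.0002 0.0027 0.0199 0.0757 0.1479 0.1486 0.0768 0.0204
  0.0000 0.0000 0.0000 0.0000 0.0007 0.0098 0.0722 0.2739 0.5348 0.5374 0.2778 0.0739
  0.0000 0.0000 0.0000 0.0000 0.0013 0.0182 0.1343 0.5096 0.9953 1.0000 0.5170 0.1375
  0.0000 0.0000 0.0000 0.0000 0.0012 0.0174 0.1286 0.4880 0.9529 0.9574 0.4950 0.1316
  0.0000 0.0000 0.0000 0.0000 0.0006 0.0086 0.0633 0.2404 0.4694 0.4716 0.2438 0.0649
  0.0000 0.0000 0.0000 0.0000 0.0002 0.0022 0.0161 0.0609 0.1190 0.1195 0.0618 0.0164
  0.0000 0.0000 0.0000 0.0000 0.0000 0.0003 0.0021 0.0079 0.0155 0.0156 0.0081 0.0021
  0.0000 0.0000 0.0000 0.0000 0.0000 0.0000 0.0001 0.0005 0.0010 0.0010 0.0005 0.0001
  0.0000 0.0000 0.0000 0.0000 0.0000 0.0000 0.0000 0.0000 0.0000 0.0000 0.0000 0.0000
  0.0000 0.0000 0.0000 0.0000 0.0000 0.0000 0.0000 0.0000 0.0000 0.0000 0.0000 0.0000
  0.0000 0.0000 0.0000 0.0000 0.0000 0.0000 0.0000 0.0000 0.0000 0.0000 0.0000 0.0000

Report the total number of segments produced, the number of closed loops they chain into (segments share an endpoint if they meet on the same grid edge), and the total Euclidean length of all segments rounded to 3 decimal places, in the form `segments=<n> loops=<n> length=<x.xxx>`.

segments=16 loops=1 length=10.615

cell (1,7): code 0100 → (1.763,8.000)–(2.000,7.648)
cell (1,8): code 1100 → (1.757,9.000)–(1.763,8.000)
cell (1,9): code 1000 → (2.000,9.364)–(1.757,9.000)
cell (2,6): code 0100 → (2.717,7.000)–(3.000,6.823)
cell (2,7): code 1110 → (2.000,7.648)–(2.717,7.000)
cell (2,9): code 1101 → (2.691,10.000)–(2.000,9.364)
cell (2,10): code 1000 → (3.000,10.195)–(2.691,10.000)
cell (3,6): code 0110 → (3.000,6.823)–(4.000,6.875)
cell (3,10): code 1001 → (4.000,10.143)–(3.000,10.195)
cell (4,6): code 0010 → (4.000,6.875)–(4.182,7.000)
cell (4,7): code 0111 → (4.182,7.000)–(5.000,7.885)
cell (4,9): code 1011 → (5.000,9.126)–(4.207,10.000)
cell (4,10): code 0001 → (4.207,10.000)–(4.000,10.143)
cell (5,7): code 0010 → (5.000,7.885)–(5.075,8.000)
cell (5,8): code 0011 → (5.075,8.000)–(5.081,9.000)
cell (5,9): code 0001 → (5.081,9.000)–(5.000,9.126)
total: 16 segments, chained into 1 closed loop(s), length Σ = 10.614863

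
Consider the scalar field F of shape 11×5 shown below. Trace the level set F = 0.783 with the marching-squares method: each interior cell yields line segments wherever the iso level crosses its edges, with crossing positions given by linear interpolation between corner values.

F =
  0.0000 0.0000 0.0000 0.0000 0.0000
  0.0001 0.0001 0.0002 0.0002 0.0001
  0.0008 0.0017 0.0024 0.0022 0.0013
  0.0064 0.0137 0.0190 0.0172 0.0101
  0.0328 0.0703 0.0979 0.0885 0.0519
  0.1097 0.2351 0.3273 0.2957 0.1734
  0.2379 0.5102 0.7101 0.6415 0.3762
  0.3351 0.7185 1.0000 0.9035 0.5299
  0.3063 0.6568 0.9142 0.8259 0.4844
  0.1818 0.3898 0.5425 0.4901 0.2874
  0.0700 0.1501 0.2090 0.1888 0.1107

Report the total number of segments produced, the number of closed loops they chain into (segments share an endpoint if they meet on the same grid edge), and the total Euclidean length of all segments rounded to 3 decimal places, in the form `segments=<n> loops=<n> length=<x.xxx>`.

cell (6,1): code 0100 → (6.251,2.000)–(7.000,1.229)
cell (6,2): code 1100 → (6.540,3.000)–(6.251,2.000)
cell (6,3): code 1000 → (7.000,3.323)–(6.540,3.000)
cell (7,1): code 0110 → (7.000,1.229)–(8.000,1.490)
cell (7,3): code 1001 → (8.000,3.126)–(7.000,3.323)
cell (8,1): code 0010 → (8.000,1.490)–(8.353,2.000)
cell (8,2): code 0011 → (8.353,2.000)–(8.128,3.000)
cell (8,3): code 0001 → (8.128,3.000)–(8.000,3.126)
total: 8 segments, chained into 1 closed loop(s), length Σ = 6.554018

segments=8 loops=1 length=6.554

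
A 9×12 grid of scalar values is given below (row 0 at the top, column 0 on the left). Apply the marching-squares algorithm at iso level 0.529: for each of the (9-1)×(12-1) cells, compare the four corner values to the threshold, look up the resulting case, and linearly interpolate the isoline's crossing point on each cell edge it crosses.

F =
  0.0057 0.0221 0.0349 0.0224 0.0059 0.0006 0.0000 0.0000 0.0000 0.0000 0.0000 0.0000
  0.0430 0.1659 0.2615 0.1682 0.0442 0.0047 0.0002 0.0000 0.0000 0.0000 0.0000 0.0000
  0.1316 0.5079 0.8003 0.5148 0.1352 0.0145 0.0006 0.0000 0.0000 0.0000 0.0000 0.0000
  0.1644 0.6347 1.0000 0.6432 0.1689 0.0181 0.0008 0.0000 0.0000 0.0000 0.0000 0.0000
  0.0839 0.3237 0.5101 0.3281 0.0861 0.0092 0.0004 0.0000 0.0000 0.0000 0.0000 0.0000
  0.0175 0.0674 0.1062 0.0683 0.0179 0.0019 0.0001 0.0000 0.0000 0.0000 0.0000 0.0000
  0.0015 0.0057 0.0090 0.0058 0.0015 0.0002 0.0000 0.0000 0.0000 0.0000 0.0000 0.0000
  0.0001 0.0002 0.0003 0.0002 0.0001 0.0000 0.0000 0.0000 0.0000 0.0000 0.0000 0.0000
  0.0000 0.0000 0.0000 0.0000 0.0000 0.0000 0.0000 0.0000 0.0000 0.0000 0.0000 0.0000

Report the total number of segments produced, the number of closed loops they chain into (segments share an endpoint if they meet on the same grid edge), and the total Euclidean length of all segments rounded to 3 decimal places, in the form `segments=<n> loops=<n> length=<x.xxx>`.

cell (1,1): code 0100 → (1.496,2.000)–(2.000,1.072)
cell (1,2): code 1000 → (2.000,2.950)–(1.496,2.000)
cell (2,0): code 0100 → (2.166,1.000)–(3.000,0.775)
cell (2,1): code 1110 → (2.000,1.072)–(2.166,1.000)
cell (2,2): code 1101 → (2.111,3.000)–(2.000,2.950)
cell (2,3): code 1000 → (3.000,3.241)–(2.111,3.000)
cell (3,0): code 0010 → (3.000,0.775)–(3.340,1.000)
cell (3,1): code 0011 → (3.340,1.000)–(3.961,2.000)
cell (3,2): code 0011 → (3.961,2.000)–(3.362,3.000)
cell (3,3): code 0001 → (3.362,3.000)–(3.000,3.241)
total: 10 segments, chained into 1 closed loop(s), length Σ = 7.404184

segments=10 loops=1 length=7.404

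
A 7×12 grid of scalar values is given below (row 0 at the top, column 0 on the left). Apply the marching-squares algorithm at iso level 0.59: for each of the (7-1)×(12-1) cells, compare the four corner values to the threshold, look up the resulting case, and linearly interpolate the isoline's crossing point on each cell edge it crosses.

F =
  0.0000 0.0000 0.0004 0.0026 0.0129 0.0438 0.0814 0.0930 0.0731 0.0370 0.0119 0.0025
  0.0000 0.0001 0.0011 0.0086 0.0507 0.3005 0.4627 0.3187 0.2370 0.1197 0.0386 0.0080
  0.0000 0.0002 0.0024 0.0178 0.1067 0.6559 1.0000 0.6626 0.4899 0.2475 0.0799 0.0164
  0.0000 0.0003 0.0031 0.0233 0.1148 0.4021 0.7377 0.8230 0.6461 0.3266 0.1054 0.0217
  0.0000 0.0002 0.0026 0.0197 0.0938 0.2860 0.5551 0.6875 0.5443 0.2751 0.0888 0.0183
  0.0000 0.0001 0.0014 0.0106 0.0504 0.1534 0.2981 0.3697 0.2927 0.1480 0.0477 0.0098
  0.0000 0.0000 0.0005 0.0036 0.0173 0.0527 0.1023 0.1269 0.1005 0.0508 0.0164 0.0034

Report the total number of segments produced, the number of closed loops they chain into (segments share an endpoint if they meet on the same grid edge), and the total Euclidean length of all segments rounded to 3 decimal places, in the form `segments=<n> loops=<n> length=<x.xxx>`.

cell (1,4): code 0100 → (1.815,5.000)–(2.000,4.880)
cell (1,5): code 1100 → (1.237,6.000)–(1.815,5.000)
cell (1,6): code 1100 → (1.789,7.000)–(1.237,6.000)
cell (1,7): code 1000 → (2.000,7.420)–(1.789,7.000)
cell (2,4): code 0010 → (2.000,4.880)–(2.260,5.000)
cell (2,5): code 0111 → (2.260,5.000)–(3.000,5.560)
cell (2,7): code 1101 → (2.641,8.000)–(2.000,7.420)
cell (2,8): code 1000 → (3.000,8.176)–(2.641,8.000)
cell (3,5): code 0010 → (3.000,5.560)–(3.809,6.000)
cell (3,6): code 0111 → (3.809,6.000)–(4.000,6.264)
cell (3,7): code 1011 → (4.000,7.681)–(3.551,8.000)
cell (3,8): code 0001 → (3.551,8.000)–(3.000,8.176)
cell (4,6): code 0010 → (4.000,6.264)–(4.307,7.000)
cell (4,7): code 0001 → (4.307,7.000)–(4.000,7.681)
total: 14 segments, chained into 1 closed loop(s), length Σ = 9.386639

segments=14 loops=1 length=9.387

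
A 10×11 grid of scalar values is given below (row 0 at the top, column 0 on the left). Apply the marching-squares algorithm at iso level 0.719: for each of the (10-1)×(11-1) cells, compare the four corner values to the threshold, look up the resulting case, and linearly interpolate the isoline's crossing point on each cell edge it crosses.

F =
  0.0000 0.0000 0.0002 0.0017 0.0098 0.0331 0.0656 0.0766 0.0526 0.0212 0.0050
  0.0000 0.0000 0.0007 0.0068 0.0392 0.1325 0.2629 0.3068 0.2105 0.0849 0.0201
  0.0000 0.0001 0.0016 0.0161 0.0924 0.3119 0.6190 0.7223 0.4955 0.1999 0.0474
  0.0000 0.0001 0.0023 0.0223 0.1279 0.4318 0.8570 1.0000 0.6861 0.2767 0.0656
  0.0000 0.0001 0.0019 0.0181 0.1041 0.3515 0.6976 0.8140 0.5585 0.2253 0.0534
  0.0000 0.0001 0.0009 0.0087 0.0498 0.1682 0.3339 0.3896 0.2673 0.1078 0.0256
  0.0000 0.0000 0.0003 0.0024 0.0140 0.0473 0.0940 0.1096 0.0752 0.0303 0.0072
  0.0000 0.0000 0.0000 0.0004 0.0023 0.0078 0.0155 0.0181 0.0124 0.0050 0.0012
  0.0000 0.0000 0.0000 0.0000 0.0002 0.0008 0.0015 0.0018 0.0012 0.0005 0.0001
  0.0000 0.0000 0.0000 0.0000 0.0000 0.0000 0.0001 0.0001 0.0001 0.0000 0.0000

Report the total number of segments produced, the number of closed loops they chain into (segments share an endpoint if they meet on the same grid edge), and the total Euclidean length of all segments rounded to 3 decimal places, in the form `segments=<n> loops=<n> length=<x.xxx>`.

cell (1,6): code 0100 → (1.992,7.000)–(2.000,6.968)
cell (1,7): code 1000 → (2.000,7.015)–(1.992,7.000)
cell (2,5): code 0100 → (2.420,6.000)–(3.000,5.675)
cell (2,6): code 1110 → (2.000,6.968)–(2.420,6.000)
cell (2,7): code 1001 → (3.000,7.895)–(2.000,7.015)
cell (3,5): code 0010 → (3.000,5.675)–(3.866,6.000)
cell (3,6): code 0111 → (3.866,6.000)–(4.000,6.184)
cell (3,7): code 1001 → (4.000,7.372)–(3.000,7.895)
cell (4,6): code 0010 → (4.000,6.184)–(4.224,7.000)
cell (4,7): code 0001 → (4.224,7.000)–(4.000,7.372)
total: 10 segments, chained into 1 closed loop(s), length Σ = 6.662977

segments=10 loops=1 length=6.663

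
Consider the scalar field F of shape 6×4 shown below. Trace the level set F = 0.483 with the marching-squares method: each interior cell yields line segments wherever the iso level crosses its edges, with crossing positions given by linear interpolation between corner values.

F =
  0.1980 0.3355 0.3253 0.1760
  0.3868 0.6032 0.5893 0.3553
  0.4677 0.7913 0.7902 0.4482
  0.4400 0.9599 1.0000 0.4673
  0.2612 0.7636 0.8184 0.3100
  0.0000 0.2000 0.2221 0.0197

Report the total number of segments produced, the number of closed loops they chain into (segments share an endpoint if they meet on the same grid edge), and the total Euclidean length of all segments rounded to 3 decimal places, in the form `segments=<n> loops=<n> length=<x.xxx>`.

cell (0,0): code 0100 → (0.551,1.000)–(1.000,0.445)
cell (0,1): code 1100 → (0.597,2.000)–(0.551,1.000)
cell (0,2): code 1000 → (1.000,2.454)–(0.597,2.000)
cell (1,0): code 0110 → (1.000,0.445)–(2.000,0.047)
cell (1,2): code 1001 → (2.000,2.898)–(1.000,2.454)
cell (2,0): code 0110 → (2.000,0.047)–(3.000,0.083)
cell (2,2): code 1001 → (3.000,2.971)–(2.000,2.898)
cell (3,0): code 0110 → (3.000,0.083)–(4.000,0.441)
cell (3,2): code 1001 → (4.000,2.660)–(3.000,2.971)
cell (4,0): code 0010 → (4.000,0.441)–(4.498,1.000)
cell (4,1): code 0011 → (4.498,1.000)–(4.562,2.000)
cell (4,2): code 0001 → (4.562,2.000)–(4.000,2.660)
total: 12 segments, chained into 1 closed loop(s), length Σ = 11.222574

segments=12 loops=1 length=11.223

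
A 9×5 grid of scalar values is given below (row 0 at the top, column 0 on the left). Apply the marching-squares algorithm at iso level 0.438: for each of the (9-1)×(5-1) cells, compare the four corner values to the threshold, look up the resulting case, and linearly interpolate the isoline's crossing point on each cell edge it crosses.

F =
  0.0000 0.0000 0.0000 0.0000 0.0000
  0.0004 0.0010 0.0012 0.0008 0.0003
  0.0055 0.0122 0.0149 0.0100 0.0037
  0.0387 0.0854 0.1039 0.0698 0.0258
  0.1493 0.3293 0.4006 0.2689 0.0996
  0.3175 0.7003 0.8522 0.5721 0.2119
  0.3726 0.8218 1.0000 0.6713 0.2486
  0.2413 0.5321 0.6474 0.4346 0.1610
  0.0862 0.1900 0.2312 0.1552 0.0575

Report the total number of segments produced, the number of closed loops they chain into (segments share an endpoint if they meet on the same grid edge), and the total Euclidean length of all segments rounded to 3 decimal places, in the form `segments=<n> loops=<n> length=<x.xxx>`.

segments=12 loops=1 length=10.561

cell (4,0): code 0100 → (4.293,1.000)–(5.000,0.315)
cell (4,1): code 1100 → (4.083,2.000)–(4.293,1.000)
cell (4,2): code 1100 → (4.558,3.000)–(4.083,2.000)
cell (4,3): code 1000 → (5.000,3.372)–(4.558,3.000)
cell (5,0): code 0110 → (5.000,0.315)–(6.000,0.146)
cell (5,3): code 1001 → (6.000,3.552)–(5.000,3.372)
cell (6,0): code 0110 → (6.000,0.146)–(7.000,0.676)
cell (6,2): code 1011 → (7.000,2.984)–(6.986,3.000)
cell (6,3): code 0001 → (6.986,3.000)–(6.000,3.552)
cell (7,0): code 0010 → (7.000,0.676)–(7.275,1.000)
cell (7,1): code 0011 → (7.275,1.000)–(7.503,2.000)
cell (7,2): code 0001 → (7.503,2.000)–(7.000,2.984)
total: 12 segments, chained into 1 closed loop(s), length Σ = 10.560634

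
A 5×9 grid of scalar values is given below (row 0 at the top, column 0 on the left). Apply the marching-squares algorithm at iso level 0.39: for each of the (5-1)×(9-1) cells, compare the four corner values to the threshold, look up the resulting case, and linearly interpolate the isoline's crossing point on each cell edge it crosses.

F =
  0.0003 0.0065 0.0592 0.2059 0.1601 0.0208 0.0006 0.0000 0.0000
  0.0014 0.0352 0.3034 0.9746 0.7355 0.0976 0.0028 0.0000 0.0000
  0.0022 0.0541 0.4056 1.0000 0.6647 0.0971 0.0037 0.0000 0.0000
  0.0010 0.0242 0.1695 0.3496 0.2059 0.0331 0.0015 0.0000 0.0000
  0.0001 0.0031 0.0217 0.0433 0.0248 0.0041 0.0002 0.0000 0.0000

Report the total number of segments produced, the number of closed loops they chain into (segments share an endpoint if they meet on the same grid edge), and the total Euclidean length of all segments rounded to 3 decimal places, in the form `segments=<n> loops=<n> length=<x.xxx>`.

cell (0,2): code 0100 → (0.239,3.000)–(1.000,2.129)
cell (0,3): code 1100 → (0.400,4.000)–(0.239,3.000)
cell (0,4): code 1000 → (1.000,4.542)–(0.400,4.000)
cell (1,1): code 0100 → (1.847,2.000)–(2.000,1.956)
cell (1,2): code 1110 → (1.000,2.129)–(1.847,2.000)
cell (1,4): code 1001 → (2.000,4.484)–(1.000,4.542)
cell (2,1): code 0010 → (2.000,1.956)–(2.066,2.000)
cell (2,2): code 0011 → (2.066,2.000)–(2.938,3.000)
cell (2,3): code 0011 → (2.938,3.000)–(2.599,4.000)
cell (2,4): code 0001 → (2.599,4.000)–(2.000,4.484)
total: 10 segments, chained into 1 closed loop(s), length Σ = 8.227475

segments=10 loops=1 length=8.227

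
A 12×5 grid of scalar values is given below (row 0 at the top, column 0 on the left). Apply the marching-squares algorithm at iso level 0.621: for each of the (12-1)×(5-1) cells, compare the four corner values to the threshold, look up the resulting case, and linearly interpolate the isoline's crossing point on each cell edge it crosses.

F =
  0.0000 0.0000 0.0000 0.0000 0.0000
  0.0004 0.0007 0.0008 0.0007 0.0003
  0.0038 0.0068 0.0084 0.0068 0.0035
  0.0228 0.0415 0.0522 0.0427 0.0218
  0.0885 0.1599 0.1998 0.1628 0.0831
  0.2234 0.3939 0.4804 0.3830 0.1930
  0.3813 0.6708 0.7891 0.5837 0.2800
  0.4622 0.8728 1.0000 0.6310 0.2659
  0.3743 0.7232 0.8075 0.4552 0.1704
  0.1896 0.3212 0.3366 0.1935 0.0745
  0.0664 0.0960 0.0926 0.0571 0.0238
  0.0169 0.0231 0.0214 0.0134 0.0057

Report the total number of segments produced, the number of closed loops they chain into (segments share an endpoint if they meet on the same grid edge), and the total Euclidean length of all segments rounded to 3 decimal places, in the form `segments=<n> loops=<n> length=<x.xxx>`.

segments=12 loops=1 length=8.638

cell (5,0): code 0100 → (5.820,1.000)–(6.000,0.828)
cell (5,1): code 1100 → (5.455,2.000)–(5.820,1.000)
cell (5,2): code 1000 → (6.000,2.818)–(5.455,2.000)
cell (6,0): code 0110 → (6.000,0.828)–(7.000,0.387)
cell (6,2): code 1101 → (6.789,3.000)–(6.000,2.818)
cell (6,3): code 1000 → (7.000,3.027)–(6.789,3.000)
cell (7,0): code 0110 → (7.000,0.387)–(8.000,0.707)
cell (7,2): code 1011 → (8.000,2.529)–(7.057,3.000)
cell (7,3): code 0001 → (7.057,3.000)–(7.000,3.027)
cell (8,0): code 0010 → (8.000,0.707)–(8.254,1.000)
cell (8,1): code 0011 → (8.254,1.000)–(8.396,2.000)
cell (8,2): code 0001 → (8.396,2.000)–(8.000,2.529)
total: 12 segments, chained into 1 closed loop(s), length Σ = 8.637931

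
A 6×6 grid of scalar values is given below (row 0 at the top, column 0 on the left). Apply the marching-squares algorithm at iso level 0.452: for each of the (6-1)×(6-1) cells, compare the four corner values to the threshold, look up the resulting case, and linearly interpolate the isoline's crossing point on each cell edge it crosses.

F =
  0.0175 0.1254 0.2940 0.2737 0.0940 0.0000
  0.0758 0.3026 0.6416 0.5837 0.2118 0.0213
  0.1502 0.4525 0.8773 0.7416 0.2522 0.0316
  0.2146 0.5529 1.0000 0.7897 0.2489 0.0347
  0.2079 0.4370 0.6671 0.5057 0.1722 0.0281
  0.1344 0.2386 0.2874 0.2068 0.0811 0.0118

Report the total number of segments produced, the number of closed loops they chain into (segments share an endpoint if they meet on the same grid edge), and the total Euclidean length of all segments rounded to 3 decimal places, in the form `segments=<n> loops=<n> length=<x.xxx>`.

cell (0,1): code 0100 → (0.455,2.000)–(1.000,1.441)
cell (0,2): code 1100 → (0.575,3.000)–(0.455,2.000)
cell (0,3): code 1000 → (1.000,3.354)–(0.575,3.000)
cell (1,0): code 0100 → (1.997,1.000)–(2.000,0.998)
cell (1,1): code 1110 → (1.000,1.441)–(1.997,1.000)
cell (1,3): code 1001 → (2.000,3.592)–(1.000,3.354)
cell (2,0): code 0110 → (2.000,0.998)–(3.000,0.702)
cell (2,3): code 1001 → (3.000,3.624)–(2.000,3.592)
cell (3,0): code 0010 → (3.000,0.702)–(3.871,1.000)
cell (3,1): code 0111 → (3.871,1.000)–(4.000,1.065)
cell (3,3): code 1001 → (4.000,3.161)–(3.000,3.624)
cell (4,1): code 0010 → (4.000,1.065)–(4.566,2.000)
cell (4,2): code 0011 → (4.566,2.000)–(4.180,3.000)
cell (4,3): code 0001 → (4.180,3.000)–(4.000,3.161)
total: 14 segments, chained into 1 closed loop(s), length Σ = 11.080339

segments=14 loops=1 length=11.080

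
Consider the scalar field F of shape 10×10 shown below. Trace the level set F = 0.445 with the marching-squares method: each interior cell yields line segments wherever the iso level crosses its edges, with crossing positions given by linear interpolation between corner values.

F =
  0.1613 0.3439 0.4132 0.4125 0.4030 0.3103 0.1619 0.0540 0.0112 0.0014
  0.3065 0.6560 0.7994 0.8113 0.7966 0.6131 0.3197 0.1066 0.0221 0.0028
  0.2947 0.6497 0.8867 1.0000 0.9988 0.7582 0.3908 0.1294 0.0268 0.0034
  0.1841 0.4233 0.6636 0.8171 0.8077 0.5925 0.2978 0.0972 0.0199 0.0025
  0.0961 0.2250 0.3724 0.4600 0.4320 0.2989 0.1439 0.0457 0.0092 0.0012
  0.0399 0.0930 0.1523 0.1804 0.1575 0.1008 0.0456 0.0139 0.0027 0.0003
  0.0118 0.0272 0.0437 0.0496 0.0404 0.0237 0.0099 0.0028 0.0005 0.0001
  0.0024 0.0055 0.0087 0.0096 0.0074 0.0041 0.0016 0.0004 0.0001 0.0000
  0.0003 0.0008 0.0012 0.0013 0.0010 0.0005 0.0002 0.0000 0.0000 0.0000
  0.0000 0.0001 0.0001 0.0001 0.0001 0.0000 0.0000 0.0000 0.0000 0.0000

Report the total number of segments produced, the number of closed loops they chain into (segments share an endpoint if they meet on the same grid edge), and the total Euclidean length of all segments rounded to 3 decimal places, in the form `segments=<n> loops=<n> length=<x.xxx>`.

cell (0,0): code 0100 → (0.324,1.000)–(1.000,0.396)
cell (0,1): code 1100 → (0.082,2.000)–(0.324,1.000)
cell (0,2): code 1100 → (0.081,3.000)–(0.082,2.000)
cell (0,3): code 1100 → (0.107,4.000)–(0.081,3.000)
cell (0,4): code 1100 → (0.445,5.000)–(0.107,4.000)
cell (0,5): code 1000 → (1.000,5.573)–(0.445,5.000)
cell (1,0): code 0110 → (1.000,0.396)–(2.000,0.423)
cell (1,5): code 1001 → (2.000,5.852)–(1.000,5.573)
cell (2,0): code 0010 → (2.000,0.423)–(2.904,1.000)
cell (2,1): code 0111 → (2.904,1.000)–(3.000,1.090)
cell (2,5): code 1001 → (3.000,5.501)–(2.000,5.852)
cell (3,1): code 0010 → (3.000,1.090)–(3.751,2.000)
cell (3,2): code 0111 → (3.751,2.000)–(4.000,2.829)
cell (3,3): code 1011 → (4.000,3.536)–(3.965,4.000)
cell (3,4): code 0011 → (3.965,4.000)–(3.502,5.000)
cell (3,5): code 0001 → (3.502,5.000)–(3.000,5.501)
cell (4,2): code 0010 → (4.000,2.829)–(4.054,3.000)
cell (4,3): code 0001 → (4.054,3.000)–(4.000,3.536)
total: 18 segments, chained into 1 closed loop(s), length Σ = 15.131220

segments=18 loops=1 length=15.131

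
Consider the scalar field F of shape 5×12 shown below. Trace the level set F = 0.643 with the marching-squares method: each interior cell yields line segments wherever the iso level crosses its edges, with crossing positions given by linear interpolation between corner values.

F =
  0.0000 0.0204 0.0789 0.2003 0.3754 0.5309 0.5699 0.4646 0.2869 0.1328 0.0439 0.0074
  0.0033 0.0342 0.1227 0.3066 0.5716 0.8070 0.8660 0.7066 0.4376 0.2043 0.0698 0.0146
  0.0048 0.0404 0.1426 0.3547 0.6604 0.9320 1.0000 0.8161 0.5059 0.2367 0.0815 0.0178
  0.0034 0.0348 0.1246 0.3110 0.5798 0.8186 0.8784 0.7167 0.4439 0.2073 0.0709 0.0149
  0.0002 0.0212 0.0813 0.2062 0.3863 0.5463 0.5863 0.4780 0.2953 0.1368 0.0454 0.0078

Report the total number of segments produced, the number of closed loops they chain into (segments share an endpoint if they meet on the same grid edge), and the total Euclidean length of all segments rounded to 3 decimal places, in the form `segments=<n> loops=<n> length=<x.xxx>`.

segments=14 loops=1 length=11.119

cell (0,4): code 0100 → (0.406,5.000)–(1.000,4.303)
cell (0,5): code 1100 → (0.247,6.000)–(0.406,5.000)
cell (0,6): code 1100 → (0.737,7.000)–(0.247,6.000)
cell (0,7): code 1000 → (1.000,7.236)–(0.737,7.000)
cell (1,3): code 0100 → (1.804,4.000)–(2.000,3.943)
cell (1,4): code 1110 → (1.000,4.303)–(1.804,4.000)
cell (1,7): code 1001 → (2.000,7.558)–(1.000,7.236)
cell (2,3): code 0010 → (2.000,3.943)–(2.216,4.000)
cell (2,4): code 0111 → (2.216,4.000)–(3.000,4.265)
cell (2,7): code 1001 → (3.000,7.270)–(2.000,7.558)
cell (3,4): code 0010 → (3.000,4.265)–(3.645,5.000)
cell (3,5): code 0011 → (3.645,5.000)–(3.806,6.000)
cell (3,6): code 0011 → (3.806,6.000)–(3.309,7.000)
cell (3,7): code 0001 → (3.309,7.000)–(3.000,7.270)
total: 14 segments, chained into 1 closed loop(s), length Σ = 11.118606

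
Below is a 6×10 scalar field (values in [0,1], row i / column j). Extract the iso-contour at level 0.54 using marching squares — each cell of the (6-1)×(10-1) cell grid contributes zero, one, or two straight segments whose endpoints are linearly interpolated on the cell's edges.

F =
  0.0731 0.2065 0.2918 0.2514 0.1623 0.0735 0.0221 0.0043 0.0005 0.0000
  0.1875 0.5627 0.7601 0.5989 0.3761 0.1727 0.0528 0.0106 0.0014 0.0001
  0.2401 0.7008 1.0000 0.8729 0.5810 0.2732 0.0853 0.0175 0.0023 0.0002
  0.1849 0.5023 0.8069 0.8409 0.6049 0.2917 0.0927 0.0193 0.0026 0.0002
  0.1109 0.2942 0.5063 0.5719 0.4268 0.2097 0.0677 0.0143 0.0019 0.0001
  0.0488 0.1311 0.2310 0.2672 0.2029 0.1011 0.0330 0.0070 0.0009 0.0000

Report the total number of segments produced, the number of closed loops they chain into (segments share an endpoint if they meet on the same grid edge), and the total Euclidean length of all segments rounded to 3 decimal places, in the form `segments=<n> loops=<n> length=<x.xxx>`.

cell (0,0): code 0100 → (0.936,1.000)–(1.000,0.939)
cell (0,1): code 1100 → (0.530,2.000)–(0.936,1.000)
cell (0,2): code 1100 → (0.831,3.000)–(0.530,2.000)
cell (0,3): code 1000 → (1.000,3.264)–(0.831,3.000)
cell (1,0): code 0110 → (1.000,0.939)–(2.000,0.651)
cell (1,3): code 1101 → (1.800,4.000)–(1.000,3.264)
cell (1,4): code 1000 → (2.000,4.133)–(1.800,4.000)
cell (2,0): code 0010 → (2.000,0.651)–(2.810,1.000)
cell (2,1): code 0111 → (2.810,1.000)–(3.000,1.124)
cell (2,4): code 1001 → (3.000,4.207)–(2.000,4.133)
cell (3,1): code 0010 → (3.000,1.124)–(3.888,2.000)
cell (3,2): code 0111 → (3.888,2.000)–(4.000,2.514)
cell (3,3): code 1011 → (4.000,3.220)–(3.364,4.000)
cell (3,4): code 0001 → (3.364,4.000)–(3.000,4.207)
cell (4,2): code 0010 → (4.000,2.514)–(4.105,3.000)
cell (4,3): code 0001 → (4.105,3.000)–(4.000,3.220)
total: 16 segments, chained into 1 closed loop(s), length Σ = 10.944546

segments=16 loops=1 length=10.945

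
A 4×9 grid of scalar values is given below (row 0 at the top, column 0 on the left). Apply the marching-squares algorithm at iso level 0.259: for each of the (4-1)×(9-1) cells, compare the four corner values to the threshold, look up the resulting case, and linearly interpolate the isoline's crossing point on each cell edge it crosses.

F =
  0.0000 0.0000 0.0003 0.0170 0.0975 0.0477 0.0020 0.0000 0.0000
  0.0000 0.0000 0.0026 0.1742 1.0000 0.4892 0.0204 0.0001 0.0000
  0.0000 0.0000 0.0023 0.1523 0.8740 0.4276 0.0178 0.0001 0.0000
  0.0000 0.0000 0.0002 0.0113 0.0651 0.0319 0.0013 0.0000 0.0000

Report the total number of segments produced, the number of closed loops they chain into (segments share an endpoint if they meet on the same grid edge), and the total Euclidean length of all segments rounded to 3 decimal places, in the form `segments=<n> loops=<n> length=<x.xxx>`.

segments=8 loops=1 length=7.769

cell (0,3): code 0100 → (0.179,4.000)–(1.000,3.103)
cell (0,4): code 1100 → (0.479,5.000)–(0.179,4.000)
cell (0,5): code 1000 → (1.000,5.491)–(0.479,5.000)
cell (1,3): code 0110 → (1.000,3.103)–(2.000,3.148)
cell (1,5): code 1001 → (2.000,5.411)–(1.000,5.491)
cell (2,3): code 0010 → (2.000,3.148)–(2.760,4.000)
cell (2,4): code 0011 → (2.760,4.000)–(2.426,5.000)
cell (2,5): code 0001 → (2.426,5.000)–(2.000,5.411)
total: 8 segments, chained into 1 closed loop(s), length Σ = 7.769289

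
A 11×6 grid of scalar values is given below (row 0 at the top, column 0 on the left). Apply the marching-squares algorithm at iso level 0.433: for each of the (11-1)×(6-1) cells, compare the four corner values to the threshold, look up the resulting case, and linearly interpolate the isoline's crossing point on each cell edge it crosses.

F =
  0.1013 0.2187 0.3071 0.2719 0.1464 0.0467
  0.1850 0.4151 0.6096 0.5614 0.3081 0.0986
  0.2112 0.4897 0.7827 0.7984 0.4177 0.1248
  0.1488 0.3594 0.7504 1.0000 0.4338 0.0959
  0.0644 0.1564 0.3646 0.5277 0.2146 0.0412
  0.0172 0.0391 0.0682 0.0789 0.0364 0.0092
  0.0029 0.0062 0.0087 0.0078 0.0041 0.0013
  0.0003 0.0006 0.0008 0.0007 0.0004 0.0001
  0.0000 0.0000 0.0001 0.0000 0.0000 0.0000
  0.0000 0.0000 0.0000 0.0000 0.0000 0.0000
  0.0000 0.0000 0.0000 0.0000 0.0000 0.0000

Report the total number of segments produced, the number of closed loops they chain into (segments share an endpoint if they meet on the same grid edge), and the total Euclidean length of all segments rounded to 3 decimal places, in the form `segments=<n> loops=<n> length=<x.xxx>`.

cell (0,1): code 0100 → (0.416,2.000)–(1.000,1.092)
cell (0,2): code 1100 → (0.556,3.000)–(0.416,2.000)
cell (0,3): code 1000 → (1.000,3.507)–(0.556,3.000)
cell (1,0): code 0100 → (1.240,1.000)–(2.000,0.796)
cell (1,1): code 1110 → (1.000,1.092)–(1.240,1.000)
cell (1,3): code 1001 → (2.000,3.960)–(1.000,3.507)
cell (2,0): code 0010 → (2.000,0.796)–(2.435,1.000)
cell (2,1): code 0111 → (2.435,1.000)–(3.000,1.188)
cell (2,3): code 1101 → (2.950,4.000)–(2.000,3.960)
cell (2,4): code 1000 → (3.000,4.002)–(2.950,4.000)
cell (3,1): code 0010 → (3.000,1.188)–(3.823,2.000)
cell (3,2): code 0111 → (3.823,2.000)–(4.000,2.419)
cell (3,3): code 1011 → (4.000,3.302)–(3.004,4.000)
cell (3,4): code 0001 → (3.004,4.000)–(3.000,4.002)
cell (4,2): code 0010 → (4.000,2.419)–(4.211,3.000)
cell (4,3): code 0001 → (4.211,3.000)–(4.000,3.302)
total: 16 segments, chained into 1 closed loop(s), length Σ = 10.799390

segments=16 loops=1 length=10.799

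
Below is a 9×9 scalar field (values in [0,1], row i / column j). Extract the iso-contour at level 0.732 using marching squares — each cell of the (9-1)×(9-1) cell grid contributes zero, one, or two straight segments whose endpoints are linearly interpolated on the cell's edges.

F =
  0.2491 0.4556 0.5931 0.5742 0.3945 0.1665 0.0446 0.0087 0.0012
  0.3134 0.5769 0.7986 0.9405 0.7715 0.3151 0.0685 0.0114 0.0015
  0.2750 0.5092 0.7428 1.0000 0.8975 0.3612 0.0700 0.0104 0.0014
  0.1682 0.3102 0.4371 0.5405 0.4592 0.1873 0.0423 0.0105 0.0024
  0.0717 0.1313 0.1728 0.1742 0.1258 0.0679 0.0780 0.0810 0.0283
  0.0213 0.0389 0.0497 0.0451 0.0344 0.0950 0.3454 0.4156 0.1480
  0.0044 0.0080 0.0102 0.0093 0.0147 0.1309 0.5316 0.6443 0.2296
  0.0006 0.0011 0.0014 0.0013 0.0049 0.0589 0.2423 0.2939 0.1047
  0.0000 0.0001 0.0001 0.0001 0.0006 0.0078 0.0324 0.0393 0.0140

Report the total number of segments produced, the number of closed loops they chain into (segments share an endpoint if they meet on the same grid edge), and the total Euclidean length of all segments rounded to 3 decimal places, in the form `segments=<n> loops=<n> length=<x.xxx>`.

segments=10 loops=1 length=7.473

cell (0,1): code 0100 → (0.676,2.000)–(1.000,1.700)
cell (0,2): code 1100 → (0.431,3.000)–(0.676,2.000)
cell (0,3): code 1100 → (0.895,4.000)–(0.431,3.000)
cell (0,4): code 1000 → (1.000,4.087)–(0.895,4.000)
cell (1,1): code 0110 → (1.000,1.700)–(2.000,1.954)
cell (1,4): code 1001 → (2.000,4.309)–(1.000,4.087)
cell (2,1): code 0010 → (2.000,1.954)–(2.035,2.000)
cell (2,2): code 0011 → (2.035,2.000)–(2.583,3.000)
cell (2,3): code 0011 → (2.583,3.000)–(2.378,4.000)
cell (2,4): code 0001 → (2.378,4.000)–(2.000,4.309)
total: 10 segments, chained into 1 closed loop(s), length Σ = 7.473177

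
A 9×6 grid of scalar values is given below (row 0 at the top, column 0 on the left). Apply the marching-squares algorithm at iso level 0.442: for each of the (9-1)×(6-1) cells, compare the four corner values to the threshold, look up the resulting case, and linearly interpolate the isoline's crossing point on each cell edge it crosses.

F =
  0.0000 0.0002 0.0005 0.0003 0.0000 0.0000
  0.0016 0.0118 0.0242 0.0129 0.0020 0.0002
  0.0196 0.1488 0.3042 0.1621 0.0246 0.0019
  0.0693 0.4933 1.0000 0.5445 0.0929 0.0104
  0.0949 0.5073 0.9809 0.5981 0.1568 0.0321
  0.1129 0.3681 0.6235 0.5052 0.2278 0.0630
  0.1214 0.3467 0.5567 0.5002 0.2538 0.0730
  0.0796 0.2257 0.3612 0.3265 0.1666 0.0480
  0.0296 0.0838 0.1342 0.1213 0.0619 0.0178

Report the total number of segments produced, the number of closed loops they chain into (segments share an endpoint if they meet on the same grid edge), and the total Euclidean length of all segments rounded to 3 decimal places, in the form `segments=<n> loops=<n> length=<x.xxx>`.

cell (2,0): code 0100 → (2.851,1.000)–(3.000,0.879)
cell (2,1): code 1100 → (2.198,2.000)–(2.851,1.000)
cell (2,2): code 1100 → (2.732,3.000)–(2.198,2.000)
cell (2,3): code 1000 → (3.000,3.227)–(2.732,3.000)
cell (3,0): code 0110 → (3.000,0.879)–(4.000,0.842)
cell (3,3): code 1001 → (4.000,3.354)–(3.000,3.227)
cell (4,0): code 0010 → (4.000,0.842)–(4.469,1.000)
cell (4,1): code 0111 → (4.469,1.000)–(5.000,1.289)
cell (4,3): code 1001 → (5.000,3.228)–(4.000,3.354)
cell (5,1): code 0110 → (5.000,1.289)–(6.000,1.454)
cell (5,3): code 1001 → (6.000,3.236)–(5.000,3.228)
cell (6,1): code 0010 → (6.000,1.454)–(6.587,2.000)
cell (6,2): code 0011 → (6.587,2.000)–(6.335,3.000)
cell (6,3): code 0001 → (6.335,3.000)–(6.000,3.236)
total: 14 segments, chained into 1 closed loop(s), length Σ = 11.243556

segments=14 loops=1 length=11.244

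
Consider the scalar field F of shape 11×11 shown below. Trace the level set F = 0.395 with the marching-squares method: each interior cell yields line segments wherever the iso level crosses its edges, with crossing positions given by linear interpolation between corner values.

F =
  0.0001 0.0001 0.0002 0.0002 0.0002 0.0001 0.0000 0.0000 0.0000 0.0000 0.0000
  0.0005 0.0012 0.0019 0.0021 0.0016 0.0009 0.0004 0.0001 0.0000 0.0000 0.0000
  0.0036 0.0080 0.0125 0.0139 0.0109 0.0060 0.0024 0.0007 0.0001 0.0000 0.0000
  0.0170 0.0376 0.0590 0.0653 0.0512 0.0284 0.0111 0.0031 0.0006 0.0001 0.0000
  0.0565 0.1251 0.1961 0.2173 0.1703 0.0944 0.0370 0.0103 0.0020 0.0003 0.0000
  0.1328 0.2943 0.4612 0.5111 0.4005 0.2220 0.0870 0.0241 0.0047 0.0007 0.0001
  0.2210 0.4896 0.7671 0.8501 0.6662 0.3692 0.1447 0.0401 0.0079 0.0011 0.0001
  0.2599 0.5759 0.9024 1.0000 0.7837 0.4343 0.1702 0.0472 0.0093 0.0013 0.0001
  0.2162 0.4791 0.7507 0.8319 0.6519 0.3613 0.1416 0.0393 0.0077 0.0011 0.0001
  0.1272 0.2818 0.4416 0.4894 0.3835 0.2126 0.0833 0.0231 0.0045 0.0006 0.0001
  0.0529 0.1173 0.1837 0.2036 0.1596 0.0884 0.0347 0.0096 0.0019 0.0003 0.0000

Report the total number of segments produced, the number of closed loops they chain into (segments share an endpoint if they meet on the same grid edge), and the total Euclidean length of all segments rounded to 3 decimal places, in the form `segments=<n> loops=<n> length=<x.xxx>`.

segments=20 loops=1 length=14.597

cell (4,1): code 0100 → (4.750,2.000)–(5.000,1.603)
cell (4,2): code 1100 → (4.605,3.000)–(4.750,2.000)
cell (4,3): code 1100 → (4.976,4.000)–(4.605,3.000)
cell (4,4): code 1000 → (5.000,4.031)–(4.976,4.000)
cell (5,0): code 0100 → (5.516,1.000)–(6.000,0.648)
cell (5,1): code 1110 → (5.000,1.603)–(5.516,1.000)
cell (5,4): code 1001 → (6.000,4.913)–(5.000,4.031)
cell (6,0): code 0110 → (6.000,0.648)–(7.000,0.428)
cell (6,4): code 1101 → (6.396,5.000)–(6.000,4.913)
cell (6,5): code 1000 → (7.000,5.149)–(6.396,5.000)
cell (7,0): code 0110 → (7.000,0.428)–(8.000,0.680)
cell (7,4): code 1011 → (8.000,4.884)–(7.538,5.000)
cell (7,5): code 0001 → (7.538,5.000)–(7.000,5.149)
cell (8,0): code 0010 → (8.000,0.680)–(8.426,1.000)
cell (8,1): code 0111 → (8.426,1.000)–(9.000,1.708)
cell (8,3): code 1011 → (9.000,3.891)–(8.957,4.000)
cell (8,4): code 0001 → (8.957,4.000)–(8.000,4.884)
cell (9,1): code 0010 → (9.000,1.708)–(9.181,2.000)
cell (9,2): code 0011 → (9.181,2.000)–(9.330,3.000)
cell (9,3): code 0001 → (9.330,3.000)–(9.000,3.891)
total: 20 segments, chained into 1 closed loop(s), length Σ = 14.597484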